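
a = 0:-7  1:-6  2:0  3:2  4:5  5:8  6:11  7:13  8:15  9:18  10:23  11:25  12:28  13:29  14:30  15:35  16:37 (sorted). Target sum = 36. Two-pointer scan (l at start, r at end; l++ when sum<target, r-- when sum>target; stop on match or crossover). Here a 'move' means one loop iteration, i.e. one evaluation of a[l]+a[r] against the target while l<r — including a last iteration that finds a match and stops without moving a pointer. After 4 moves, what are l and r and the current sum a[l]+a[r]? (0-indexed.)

[0,16] -7+37=30 <36 → l++
[1,16] -6+37=31 <36 → l++
[2,16] 0+37=37 >36 → r--
[2,15] 0+35=35 <36 → l++

l=3, r=15, sum=37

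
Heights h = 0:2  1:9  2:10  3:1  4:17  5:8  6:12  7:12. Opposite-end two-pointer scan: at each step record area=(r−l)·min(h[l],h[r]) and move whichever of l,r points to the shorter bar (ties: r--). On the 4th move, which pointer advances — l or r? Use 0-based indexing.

l

[0,7] min(2,12)*7=14 best=14 * → l++
[1,7] min(9,12)*6=54 best=54 * → l++
[2,7] min(10,12)*5=50 best=54 → l++
[3,7] min(1,12)*4=4 best=54 → l++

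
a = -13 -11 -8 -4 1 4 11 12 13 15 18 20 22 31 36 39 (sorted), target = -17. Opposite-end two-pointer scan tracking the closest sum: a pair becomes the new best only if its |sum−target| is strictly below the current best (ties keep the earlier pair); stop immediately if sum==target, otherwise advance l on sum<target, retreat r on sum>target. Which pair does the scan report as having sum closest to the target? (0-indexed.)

l=0 r=15: -13+39=26 d=43 *, r--
l=0 r=14: -13+36=23 d=40 *, r--
l=0 r=13: -13+31=18 d=35 *, r--
l=0 r=12: -13+22=9 d=26 *, r--
l=0 r=11: -13+20=7 d=24 *, r--
l=0 r=10: -13+18=5 d=22 *, r--
l=0 r=9: -13+15=2 d=19 *, r--
l=0 r=8: -13+13=0 d=17 *, r--
l=0 r=7: -13+12=-1 d=16 *, r--
l=0 r=6: -13+11=-2 d=15 *, r--
l=0 r=5: -13+4=-9 d=8 *, r--
l=0 r=4: -13+1=-12 d=5 *, r--
l=0 r=3: -13+-4=-17 d=0 *, stop

pair (-13, -4) with sum -17 (|Δ|=0)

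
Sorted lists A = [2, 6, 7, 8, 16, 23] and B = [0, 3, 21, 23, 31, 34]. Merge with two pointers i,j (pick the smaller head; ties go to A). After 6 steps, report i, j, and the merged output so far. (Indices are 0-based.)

i=0 j=0: A[i]=2>B[j]=0 take 0, j++
i=0 j=1: A[i]=2<=B[j]=3 take 2, i++
i=1 j=1: A[i]=6>B[j]=3 take 3, j++
i=1 j=2: A[i]=6<=B[j]=21 take 6, i++
i=2 j=2: A[i]=7<=B[j]=21 take 7, i++
i=3 j=2: A[i]=8<=B[j]=21 take 8, i++

i=4, j=2, merged so far=[0, 2, 3, 6, 7, 8]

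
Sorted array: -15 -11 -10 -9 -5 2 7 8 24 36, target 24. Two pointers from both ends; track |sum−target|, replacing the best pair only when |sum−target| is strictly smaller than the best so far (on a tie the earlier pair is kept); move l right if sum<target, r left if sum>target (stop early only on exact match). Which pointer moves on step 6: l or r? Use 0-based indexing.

l

[0,9] -15+36=21 d=3 * → l++
[1,9] -11+36=25 d=1 * → r--
[1,8] -11+24=13 d=11 → l++
[2,8] -10+24=14 d=10 → l++
[3,8] -9+24=15 d=9 → l++
[4,8] -5+24=19 d=5 → l++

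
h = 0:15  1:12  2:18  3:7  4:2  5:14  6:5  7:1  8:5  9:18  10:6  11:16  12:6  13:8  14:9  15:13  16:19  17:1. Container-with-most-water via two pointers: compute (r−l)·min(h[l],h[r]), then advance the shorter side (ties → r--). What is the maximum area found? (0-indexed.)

max area = 252

[0,17] min(15,1)*17=17 best=17 * → r--
[0,16] min(15,19)*16=240 best=240 * → l++
[1,16] min(12,19)*15=180 best=240 → l++
[2,16] min(18,19)*14=252 best=252 * → l++
[3,16] min(7,19)*13=91 best=252 → l++
[4,16] min(2,19)*12=24 best=252 → l++
[5,16] min(14,19)*11=154 best=252 → l++
[6,16] min(5,19)*10=50 best=252 → l++
[7,16] min(1,19)*9=9 best=252 → l++
[8,16] min(5,19)*8=40 best=252 → l++
[9,16] min(18,19)*7=126 best=252 → l++
[10,16] min(6,19)*6=36 best=252 → l++
[11,16] min(16,19)*5=80 best=252 → l++
[12,16] min(6,19)*4=24 best=252 → l++
[13,16] min(8,19)*3=24 best=252 → l++
[14,16] min(9,19)*2=18 best=252 → l++
[15,16] min(13,19)*1=13 best=252 → l++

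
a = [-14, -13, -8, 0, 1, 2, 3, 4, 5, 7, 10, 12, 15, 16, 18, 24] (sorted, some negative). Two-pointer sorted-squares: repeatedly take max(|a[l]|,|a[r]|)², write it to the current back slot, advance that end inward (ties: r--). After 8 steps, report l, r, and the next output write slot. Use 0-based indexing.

[0,15] |-14|<=|24| out[15]=576 → r--
[0,14] |-14|<=|18| out[14]=324 → r--
[0,13] |-14|<=|16| out[13]=256 → r--
[0,12] |-14|<=|15| out[12]=225 → r--
[0,11] |-14|>|12| out[11]=196 → l++
[1,11] |-13|>|12| out[10]=169 → l++
[2,11] |-8|<=|12| out[9]=144 → r--
[2,10] |-8|<=|10| out[8]=100 → r--

l=2, r=9, next write slot=7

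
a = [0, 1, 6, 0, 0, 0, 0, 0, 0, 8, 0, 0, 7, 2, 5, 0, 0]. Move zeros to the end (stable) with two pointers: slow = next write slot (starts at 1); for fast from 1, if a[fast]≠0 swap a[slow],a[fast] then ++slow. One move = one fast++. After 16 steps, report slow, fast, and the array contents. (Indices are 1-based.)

slow=1 fast=1: a[fast]=0, fast++
slow=1 fast=2: a[fast]=1≠0 swap→a[1]=1, slow++,fast++
slow=2 fast=3: a[fast]=6≠0 swap→a[2]=6, slow++,fast++
slow=3 fast=4: a[fast]=0, fast++
slow=3 fast=5: a[fast]=0, fast++
slow=3 fast=6: a[fast]=0, fast++
slow=3 fast=7: a[fast]=0, fast++
slow=3 fast=8: a[fast]=0, fast++
slow=3 fast=9: a[fast]=0, fast++
slow=3 fast=10: a[fast]=8≠0 swap→a[3]=8, slow++,fast++
slow=4 fast=11: a[fast]=0, fast++
slow=4 fast=12: a[fast]=0, fast++
slow=4 fast=13: a[fast]=7≠0 swap→a[4]=7, slow++,fast++
slow=5 fast=14: a[fast]=2≠0 swap→a[5]=2, slow++,fast++
slow=6 fast=15: a[fast]=5≠0 swap→a[6]=5, slow++,fast++
slow=7 fast=16: a[fast]=0, fast++

slow=7, fast=17, a=[1, 6, 8, 7, 2, 5, 0, 0, 0, 0, 0, 0, 0, 0, 0, 0, 0]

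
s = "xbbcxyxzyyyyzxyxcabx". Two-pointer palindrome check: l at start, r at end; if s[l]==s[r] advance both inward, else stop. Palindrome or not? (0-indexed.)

[0,19] 'x'=='x' → l++,r--
[1,18] 'b'=='b' → l++,r--
[2,17] 'b'!='a' → stop

not a palindrome (mismatch at 2,17)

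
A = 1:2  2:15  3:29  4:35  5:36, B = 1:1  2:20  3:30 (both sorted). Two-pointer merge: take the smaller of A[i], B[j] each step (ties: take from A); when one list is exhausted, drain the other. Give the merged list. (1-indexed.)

i=1 j=1: A[i]=2>B[j]=1 take 1, j++
i=1 j=2: A[i]=2<=B[j]=20 take 2, i++
i=2 j=2: A[i]=15<=B[j]=20 take 15, i++
i=3 j=2: A[i]=29>B[j]=20 take 20, j++
i=3 j=3: A[i]=29<=B[j]=30 take 29, i++
i=4 j=3: A[i]=35>B[j]=30 take 30, j++
i=4 j=4: B done, take A[i]=35, i++
i=5 j=4: B done, take A[i]=36, i++

[1, 2, 15, 20, 29, 30, 35, 36]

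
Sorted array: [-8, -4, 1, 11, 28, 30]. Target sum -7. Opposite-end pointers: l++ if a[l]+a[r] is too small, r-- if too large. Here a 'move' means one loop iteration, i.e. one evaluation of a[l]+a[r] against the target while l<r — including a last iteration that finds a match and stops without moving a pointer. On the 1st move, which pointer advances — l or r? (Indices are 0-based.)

r

l=0 r=5: -8+30=22 >-7, r--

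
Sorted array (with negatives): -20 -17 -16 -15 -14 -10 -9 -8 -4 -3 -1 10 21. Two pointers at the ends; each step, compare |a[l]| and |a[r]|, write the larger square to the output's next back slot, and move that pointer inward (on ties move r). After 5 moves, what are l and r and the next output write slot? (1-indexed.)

l=5, r=12, next write slot=8

[1,13] |-20|<=|21| out[13]=441 → r--
[1,12] |-20|>|10| out[12]=400 → l++
[2,12] |-17|>|10| out[11]=289 → l++
[3,12] |-16|>|10| out[10]=256 → l++
[4,12] |-15|>|10| out[9]=225 → l++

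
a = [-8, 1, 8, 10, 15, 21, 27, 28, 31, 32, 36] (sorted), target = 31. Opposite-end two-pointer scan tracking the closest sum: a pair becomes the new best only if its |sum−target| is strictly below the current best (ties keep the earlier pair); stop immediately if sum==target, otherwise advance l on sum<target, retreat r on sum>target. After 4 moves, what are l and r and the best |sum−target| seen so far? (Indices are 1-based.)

[1,11] -8+36=28 d=3 * → l++
[2,11] 1+36=37 d=6 → r--
[2,10] 1+32=33 d=2 * → r--
[2,9] 1+31=32 d=1 * → r--

l=2, r=8, best |Δ|=1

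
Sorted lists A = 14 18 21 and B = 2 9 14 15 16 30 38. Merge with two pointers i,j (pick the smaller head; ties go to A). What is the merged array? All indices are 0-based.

[2, 9, 14, 14, 15, 16, 18, 21, 30, 38]

[i=0,j=0] A[i]=14>B[j]=2 take 2 → j++
[i=0,j=1] A[i]=14>B[j]=9 take 9 → j++
[i=0,j=2] A[i]=14<=B[j]=14 take 14 → i++
[i=1,j=2] A[i]=18>B[j]=14 take 14 → j++
[i=1,j=3] A[i]=18>B[j]=15 take 15 → j++
[i=1,j=4] A[i]=18>B[j]=16 take 16 → j++
[i=1,j=5] A[i]=18<=B[j]=30 take 18 → i++
[i=2,j=5] A[i]=21<=B[j]=30 take 21 → i++
[i=3,j=5] A done, take B[j]=30 → j++
[i=3,j=6] A done, take B[j]=38 → j++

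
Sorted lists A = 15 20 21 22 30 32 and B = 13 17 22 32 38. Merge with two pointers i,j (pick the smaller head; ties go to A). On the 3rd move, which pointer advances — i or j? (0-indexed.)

j

[i=0,j=0] A[i]=15>B[j]=13 take 13 → j++
[i=0,j=1] A[i]=15<=B[j]=17 take 15 → i++
[i=1,j=1] A[i]=20>B[j]=17 take 17 → j++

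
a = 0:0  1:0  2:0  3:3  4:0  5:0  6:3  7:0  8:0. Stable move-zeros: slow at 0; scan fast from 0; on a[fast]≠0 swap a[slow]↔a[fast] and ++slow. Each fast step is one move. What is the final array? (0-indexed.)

[3, 3, 0, 0, 0, 0, 0, 0, 0]

(s=0,f=0) a[fast]=0 → fast++
(s=0,f=1) a[fast]=0 → fast++
(s=0,f=2) a[fast]=0 → fast++
(s=0,f=3) a[fast]=3≠0 swap→a[0]=3 → slow++,fast++
(s=1,f=4) a[fast]=0 → fast++
(s=1,f=5) a[fast]=0 → fast++
(s=1,f=6) a[fast]=3≠0 swap→a[1]=3 → slow++,fast++
(s=2,f=7) a[fast]=0 → fast++
(s=2,f=8) a[fast]=0 → fast++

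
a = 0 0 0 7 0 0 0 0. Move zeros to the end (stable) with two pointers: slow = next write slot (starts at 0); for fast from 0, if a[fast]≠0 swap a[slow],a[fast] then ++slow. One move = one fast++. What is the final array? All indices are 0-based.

(s=0,f=0) a[fast]=0 → fast++
(s=0,f=1) a[fast]=0 → fast++
(s=0,f=2) a[fast]=0 → fast++
(s=0,f=3) a[fast]=7≠0 swap→a[0]=7 → slow++,fast++
(s=1,f=4) a[fast]=0 → fast++
(s=1,f=5) a[fast]=0 → fast++
(s=1,f=6) a[fast]=0 → fast++
(s=1,f=7) a[fast]=0 → fast++

[7, 0, 0, 0, 0, 0, 0, 0]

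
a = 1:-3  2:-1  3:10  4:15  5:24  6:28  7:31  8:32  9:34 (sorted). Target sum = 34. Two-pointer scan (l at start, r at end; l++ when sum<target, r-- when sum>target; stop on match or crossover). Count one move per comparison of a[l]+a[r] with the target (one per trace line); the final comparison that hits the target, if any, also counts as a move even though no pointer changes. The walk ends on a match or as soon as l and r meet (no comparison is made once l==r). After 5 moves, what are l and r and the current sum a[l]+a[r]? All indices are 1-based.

[1,9] -3+34=31 <34 → l++
[2,9] -1+34=33 <34 → l++
[3,9] 10+34=44 >34 → r--
[3,8] 10+32=42 >34 → r--
[3,7] 10+31=41 >34 → r--

l=3, r=6, sum=38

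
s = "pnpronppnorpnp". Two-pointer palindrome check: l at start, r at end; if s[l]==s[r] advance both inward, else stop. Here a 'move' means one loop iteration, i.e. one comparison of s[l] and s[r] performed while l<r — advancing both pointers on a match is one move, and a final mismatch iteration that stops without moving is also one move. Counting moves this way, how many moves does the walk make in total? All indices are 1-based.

7 moves

l=1 r=14: 'p'=='p', l++,r--
l=2 r=13: 'n'=='n', l++,r--
l=3 r=12: 'p'=='p', l++,r--
l=4 r=11: 'r'=='r', l++,r--
l=5 r=10: 'o'=='o', l++,r--
l=6 r=9: 'n'=='n', l++,r--
l=7 r=8: 'p'=='p', l++,r--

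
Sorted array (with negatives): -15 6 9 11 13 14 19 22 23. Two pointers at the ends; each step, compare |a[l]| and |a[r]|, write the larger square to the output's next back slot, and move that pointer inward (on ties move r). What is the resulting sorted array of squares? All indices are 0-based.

[36, 81, 121, 169, 196, 225, 361, 484, 529]

[0,8] |-15|<=|23| out[8]=529 → r--
[0,7] |-15|<=|22| out[7]=484 → r--
[0,6] |-15|<=|19| out[6]=361 → r--
[0,5] |-15|>|14| out[5]=225 → l++
[1,5] |6|<=|14| out[4]=196 → r--
[1,4] |6|<=|13| out[3]=169 → r--
[1,3] |6|<=|11| out[2]=121 → r--
[1,2] |6|<=|9| out[1]=81 → r--
[1,1] |6|<=|6| out[0]=36 → r--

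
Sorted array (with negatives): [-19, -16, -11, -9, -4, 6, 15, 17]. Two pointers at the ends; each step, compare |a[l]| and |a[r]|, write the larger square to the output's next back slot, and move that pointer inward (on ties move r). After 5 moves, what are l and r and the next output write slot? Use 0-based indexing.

[0,7] |-19|>|17| out[7]=361 → l++
[1,7] |-16|<=|17| out[6]=289 → r--
[1,6] |-16|>|15| out[5]=256 → l++
[2,6] |-11|<=|15| out[4]=225 → r--
[2,5] |-11|>|6| out[3]=121 → l++

l=3, r=5, next write slot=2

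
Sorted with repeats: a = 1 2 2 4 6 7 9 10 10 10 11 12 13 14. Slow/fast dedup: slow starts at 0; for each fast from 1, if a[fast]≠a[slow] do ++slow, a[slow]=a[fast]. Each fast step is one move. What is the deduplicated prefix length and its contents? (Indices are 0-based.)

length 11; prefix = [1, 2, 4, 6, 7, 9, 10, 11, 12, 13, 14]

(s=0,f=1) a[fast]=2≠a[slow]=1 write a[1]=2 → slow++,fast++
(s=1,f=2) a[fast]=2=a[slow] dup → fast++
(s=1,f=3) a[fast]=4≠a[slow]=2 write a[2]=4 → slow++,fast++
(s=2,f=4) a[fast]=6≠a[slow]=4 write a[3]=6 → slow++,fast++
(s=3,f=5) a[fast]=7≠a[slow]=6 write a[4]=7 → slow++,fast++
(s=4,f=6) a[fast]=9≠a[slow]=7 write a[5]=9 → slow++,fast++
(s=5,f=7) a[fast]=10≠a[slow]=9 write a[6]=10 → slow++,fast++
(s=6,f=8) a[fast]=10=a[slow] dup → fast++
(s=6,f=9) a[fast]=10=a[slow] dup → fast++
(s=6,f=10) a[fast]=11≠a[slow]=10 write a[7]=11 → slow++,fast++
(s=7,f=11) a[fast]=12≠a[slow]=11 write a[8]=12 → slow++,fast++
(s=8,f=12) a[fast]=13≠a[slow]=12 write a[9]=13 → slow++,fast++
(s=9,f=13) a[fast]=14≠a[slow]=13 write a[10]=14 → slow++,fast++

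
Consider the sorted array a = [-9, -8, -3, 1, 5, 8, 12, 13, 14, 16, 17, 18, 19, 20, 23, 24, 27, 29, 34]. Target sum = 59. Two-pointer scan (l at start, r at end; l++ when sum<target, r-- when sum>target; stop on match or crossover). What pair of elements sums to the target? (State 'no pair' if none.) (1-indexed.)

[1,19] -9+34=25 <59 → l++
[2,19] -8+34=26 <59 → l++
[3,19] -3+34=31 <59 → l++
[4,19] 1+34=35 <59 → l++
[5,19] 5+34=39 <59 → l++
[6,19] 8+34=42 <59 → l++
[7,19] 12+34=46 <59 → l++
[8,19] 13+34=47 <59 → l++
[9,19] 14+34=48 <59 → l++
[10,19] 16+34=50 <59 → l++
[11,19] 17+34=51 <59 → l++
[12,19] 18+34=52 <59 → l++
[13,19] 19+34=53 <59 → l++
[14,19] 20+34=54 <59 → l++
[15,19] 23+34=57 <59 → l++
[16,19] 24+34=58 <59 → l++
[17,19] 27+34=61 >59 → r--
[17,18] 27+29=56 <59 → l++

no pair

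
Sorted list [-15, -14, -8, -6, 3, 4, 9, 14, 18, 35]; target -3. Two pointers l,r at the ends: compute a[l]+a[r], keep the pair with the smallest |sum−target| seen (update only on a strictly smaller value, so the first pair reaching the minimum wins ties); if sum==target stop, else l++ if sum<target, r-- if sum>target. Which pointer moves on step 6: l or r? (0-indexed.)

l=0 r=9: -15+35=20 d=23 *, r--
l=0 r=8: -15+18=3 d=6 *, r--
l=0 r=7: -15+14=-1 d=2 *, r--
l=0 r=6: -15+9=-6 d=3, l++
l=1 r=6: -14+9=-5 d=2, l++
l=2 r=6: -8+9=1 d=4, r--

r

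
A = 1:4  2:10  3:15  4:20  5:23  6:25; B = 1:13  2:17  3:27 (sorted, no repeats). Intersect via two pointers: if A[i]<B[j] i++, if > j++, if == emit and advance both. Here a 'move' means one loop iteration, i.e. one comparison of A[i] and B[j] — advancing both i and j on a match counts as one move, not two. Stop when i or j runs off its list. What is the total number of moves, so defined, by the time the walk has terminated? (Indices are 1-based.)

8 moves

[i=1,j=1] 4<13 → i++
[i=2,j=1] 10<13 → i++
[i=3,j=1] 15>13 → j++
[i=3,j=2] 15<17 → i++
[i=4,j=2] 20>17 → j++
[i=4,j=3] 20<27 → i++
[i=5,j=3] 23<27 → i++
[i=6,j=3] 25<27 → i++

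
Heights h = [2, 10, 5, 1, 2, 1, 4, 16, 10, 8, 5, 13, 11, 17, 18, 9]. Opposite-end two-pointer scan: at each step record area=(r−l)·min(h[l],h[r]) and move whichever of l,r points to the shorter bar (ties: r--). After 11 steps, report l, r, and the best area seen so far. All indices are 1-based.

[1,16] min(2,9)*15=30 best=30 * → l++
[2,16] min(10,9)*14=126 best=126 * → r--
[2,15] min(10,18)*13=130 best=130 * → l++
[3,15] min(5,18)*12=60 best=130 → l++
[4,15] min(1,18)*11=11 best=130 → l++
[5,15] min(2,18)*10=20 best=130 → l++
[6,15] min(1,18)*9=9 best=130 → l++
[7,15] min(4,18)*8=32 best=130 → l++
[8,15] min(16,18)*7=112 best=130 → l++
[9,15] min(10,18)*6=60 best=130 → l++
[10,15] min(8,18)*5=40 best=130 → l++

l=11, r=15, best area=130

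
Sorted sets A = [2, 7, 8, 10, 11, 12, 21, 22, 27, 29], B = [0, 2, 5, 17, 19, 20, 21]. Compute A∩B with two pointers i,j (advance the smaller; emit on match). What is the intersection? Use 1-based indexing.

[i=1,j=1] 2>0 → j++
[i=1,j=2] 2==2 emit → i++,j++
[i=2,j=3] 7>5 → j++
[i=2,j=4] 7<17 → i++
[i=3,j=4] 8<17 → i++
[i=4,j=4] 10<17 → i++
[i=5,j=4] 11<17 → i++
[i=6,j=4] 12<17 → i++
[i=7,j=4] 21>17 → j++
[i=7,j=5] 21>19 → j++
[i=7,j=6] 21>20 → j++
[i=7,j=7] 21==21 emit → i++,j++

intersection = [2, 21]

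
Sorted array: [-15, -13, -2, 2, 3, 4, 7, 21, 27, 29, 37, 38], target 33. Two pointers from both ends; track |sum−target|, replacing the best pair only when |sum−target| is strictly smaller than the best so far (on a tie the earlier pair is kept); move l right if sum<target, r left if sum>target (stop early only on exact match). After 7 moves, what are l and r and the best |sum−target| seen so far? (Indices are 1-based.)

[1,12] -15+38=23 d=10 * → l++
[2,12] -13+38=25 d=8 * → l++
[3,12] -2+38=36 d=3 * → r--
[3,11] -2+37=35 d=2 * → r--
[3,10] -2+29=27 d=6 → l++
[4,10] 2+29=31 d=2 → l++
[5,10] 3+29=32 d=1 * → l++

l=6, r=10, best |Δ|=1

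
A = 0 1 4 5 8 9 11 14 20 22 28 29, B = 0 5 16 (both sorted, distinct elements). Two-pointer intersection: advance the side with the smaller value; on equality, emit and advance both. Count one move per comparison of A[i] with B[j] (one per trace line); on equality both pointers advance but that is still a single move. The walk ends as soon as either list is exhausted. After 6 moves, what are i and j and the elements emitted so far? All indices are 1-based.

i=7, j=3, emitted=[0, 5]

i=1 j=1: 0==0 emit, i++,j++
i=2 j=2: 1<5, i++
i=3 j=2: 4<5, i++
i=4 j=2: 5==5 emit, i++,j++
i=5 j=3: 8<16, i++
i=6 j=3: 9<16, i++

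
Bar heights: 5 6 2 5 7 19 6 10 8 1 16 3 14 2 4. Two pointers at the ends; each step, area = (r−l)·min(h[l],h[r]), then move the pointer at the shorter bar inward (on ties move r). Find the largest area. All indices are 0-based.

max area = 98

l=0 r=14: min(5,4)*14=56 best=56 *, r--
l=0 r=13: min(5,2)*13=26 best=56, r--
l=0 r=12: min(5,14)*12=60 best=60 *, l++
l=1 r=12: min(6,14)*11=66 best=66 *, l++
l=2 r=12: min(2,14)*10=20 best=66, l++
l=3 r=12: min(5,14)*9=45 best=66, l++
l=4 r=12: min(7,14)*8=56 best=66, l++
l=5 r=12: min(19,14)*7=98 best=98 *, r--
l=5 r=11: min(19,3)*6=18 best=98, r--
l=5 r=10: min(19,16)*5=80 best=98, r--
l=5 r=9: min(19,1)*4=4 best=98, r--
l=5 r=8: min(19,8)*3=24 best=98, r--
l=5 r=7: min(19,10)*2=20 best=98, r--
l=5 r=6: min(19,6)*1=6 best=98, r--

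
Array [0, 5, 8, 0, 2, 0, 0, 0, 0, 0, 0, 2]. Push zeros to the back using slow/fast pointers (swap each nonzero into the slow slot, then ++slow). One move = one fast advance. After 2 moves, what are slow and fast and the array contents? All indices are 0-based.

slow=1, fast=2, a=[5, 0, 8, 0, 2, 0, 0, 0, 0, 0, 0, 2]

(s=0,f=0) a[fast]=0 → fast++
(s=0,f=1) a[fast]=5≠0 swap→a[0]=5 → slow++,fast++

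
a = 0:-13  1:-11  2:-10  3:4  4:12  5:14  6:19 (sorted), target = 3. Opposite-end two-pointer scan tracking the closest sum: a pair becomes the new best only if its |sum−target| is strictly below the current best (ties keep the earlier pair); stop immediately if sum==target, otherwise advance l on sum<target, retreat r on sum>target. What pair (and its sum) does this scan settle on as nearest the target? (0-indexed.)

pair (-11, 14) with sum 3 (|Δ|=0)

l=0 r=6: -13+19=6 d=3 *, r--
l=0 r=5: -13+14=1 d=2 *, l++
l=1 r=5: -11+14=3 d=0 *, stop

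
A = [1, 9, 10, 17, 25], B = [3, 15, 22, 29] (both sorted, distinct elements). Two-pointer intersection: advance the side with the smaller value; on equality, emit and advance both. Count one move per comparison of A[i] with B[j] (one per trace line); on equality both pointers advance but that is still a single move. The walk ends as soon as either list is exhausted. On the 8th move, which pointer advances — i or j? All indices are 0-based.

i

[i=0,j=0] 1<3 → i++
[i=1,j=0] 9>3 → j++
[i=1,j=1] 9<15 → i++
[i=2,j=1] 10<15 → i++
[i=3,j=1] 17>15 → j++
[i=3,j=2] 17<22 → i++
[i=4,j=2] 25>22 → j++
[i=4,j=3] 25<29 → i++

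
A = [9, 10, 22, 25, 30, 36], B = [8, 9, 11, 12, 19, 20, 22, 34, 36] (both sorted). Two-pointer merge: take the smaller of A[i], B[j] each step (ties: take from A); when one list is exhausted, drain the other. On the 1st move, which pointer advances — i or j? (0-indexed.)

j

i=0 j=0: A[i]=9>B[j]=8 take 8, j++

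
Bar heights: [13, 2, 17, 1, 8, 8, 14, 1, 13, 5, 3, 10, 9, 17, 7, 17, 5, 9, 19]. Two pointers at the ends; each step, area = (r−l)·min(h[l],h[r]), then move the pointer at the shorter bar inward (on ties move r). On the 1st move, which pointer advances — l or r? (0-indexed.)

l

[0,18] min(13,19)*18=234 best=234 * → l++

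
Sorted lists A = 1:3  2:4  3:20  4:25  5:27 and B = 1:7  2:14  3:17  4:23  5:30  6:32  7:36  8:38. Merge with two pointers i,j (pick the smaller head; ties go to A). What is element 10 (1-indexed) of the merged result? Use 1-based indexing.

[i=1,j=1] A[i]=3<=B[j]=7 take 3 → i++
[i=2,j=1] A[i]=4<=B[j]=7 take 4 → i++
[i=3,j=1] A[i]=20>B[j]=7 take 7 → j++
[i=3,j=2] A[i]=20>B[j]=14 take 14 → j++
[i=3,j=3] A[i]=20>B[j]=17 take 17 → j++
[i=3,j=4] A[i]=20<=B[j]=23 take 20 → i++
[i=4,j=4] A[i]=25>B[j]=23 take 23 → j++
[i=4,j=5] A[i]=25<=B[j]=30 take 25 → i++
[i=5,j=5] A[i]=27<=B[j]=30 take 27 → i++
[i=6,j=5] A done, take B[j]=30 → j++
[i=6,j=6] A done, take B[j]=32 → j++
[i=6,j=7] A done, take B[j]=36 → j++
[i=6,j=8] A done, take B[j]=38 → j++

merged[10] = 30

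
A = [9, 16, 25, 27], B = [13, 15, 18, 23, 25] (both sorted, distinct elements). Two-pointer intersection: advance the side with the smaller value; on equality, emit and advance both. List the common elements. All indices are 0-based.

[i=0,j=0] 9<13 → i++
[i=1,j=0] 16>13 → j++
[i=1,j=1] 16>15 → j++
[i=1,j=2] 16<18 → i++
[i=2,j=2] 25>18 → j++
[i=2,j=3] 25>23 → j++
[i=2,j=4] 25==25 emit → i++,j++

intersection = [25]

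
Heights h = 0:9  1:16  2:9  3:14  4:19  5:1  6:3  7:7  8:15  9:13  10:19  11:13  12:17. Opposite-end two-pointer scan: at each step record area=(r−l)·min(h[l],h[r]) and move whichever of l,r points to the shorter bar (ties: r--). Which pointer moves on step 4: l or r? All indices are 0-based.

l=0 r=12: min(9,17)*12=108 best=108 *, l++
l=1 r=12: min(16,17)*11=176 best=176 *, l++
l=2 r=12: min(9,17)*10=90 best=176, l++
l=3 r=12: min(14,17)*9=126 best=176, l++

l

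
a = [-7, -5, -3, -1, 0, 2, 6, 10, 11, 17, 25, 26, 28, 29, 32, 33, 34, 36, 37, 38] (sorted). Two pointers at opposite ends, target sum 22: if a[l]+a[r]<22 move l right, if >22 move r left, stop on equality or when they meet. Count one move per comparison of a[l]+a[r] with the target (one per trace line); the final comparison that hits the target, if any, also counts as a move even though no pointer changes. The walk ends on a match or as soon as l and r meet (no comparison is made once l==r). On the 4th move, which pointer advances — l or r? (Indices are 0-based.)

l=0 r=19: -7+38=31 >22, r--
l=0 r=18: -7+37=30 >22, r--
l=0 r=17: -7+36=29 >22, r--
l=0 r=16: -7+34=27 >22, r--

r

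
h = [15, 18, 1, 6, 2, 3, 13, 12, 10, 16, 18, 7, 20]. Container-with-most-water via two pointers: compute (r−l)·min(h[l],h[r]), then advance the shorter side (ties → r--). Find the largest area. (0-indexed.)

l=0 r=12: min(15,20)*12=180 best=180 *, l++
l=1 r=12: min(18,20)*11=198 best=198 *, l++
l=2 r=12: min(1,20)*10=10 best=198, l++
l=3 r=12: min(6,20)*9=54 best=198, l++
l=4 r=12: min(2,20)*8=16 best=198, l++
l=5 r=12: min(3,20)*7=21 best=198, l++
l=6 r=12: min(13,20)*6=78 best=198, l++
l=7 r=12: min(12,20)*5=60 best=198, l++
l=8 r=12: min(10,20)*4=40 best=198, l++
l=9 r=12: min(16,20)*3=48 best=198, l++
l=10 r=12: min(18,20)*2=36 best=198, l++
l=11 r=12: min(7,20)*1=7 best=198, l++

max area = 198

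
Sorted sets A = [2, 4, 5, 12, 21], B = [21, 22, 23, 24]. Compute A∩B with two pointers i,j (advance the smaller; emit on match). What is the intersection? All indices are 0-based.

i=0 j=0: 2<21, i++
i=1 j=0: 4<21, i++
i=2 j=0: 5<21, i++
i=3 j=0: 12<21, i++
i=4 j=0: 21==21 emit, i++,j++

intersection = [21]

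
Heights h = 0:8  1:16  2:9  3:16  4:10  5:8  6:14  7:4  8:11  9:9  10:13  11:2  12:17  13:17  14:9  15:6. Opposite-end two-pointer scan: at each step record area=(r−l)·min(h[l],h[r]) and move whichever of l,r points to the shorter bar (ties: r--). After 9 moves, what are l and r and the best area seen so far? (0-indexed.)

[0,15] min(8,6)*15=90 best=90 * → r--
[0,14] min(8,9)*14=112 best=112 * → l++
[1,14] min(16,9)*13=117 best=117 * → r--
[1,13] min(16,17)*12=192 best=192 * → l++
[2,13] min(9,17)*11=99 best=192 → l++
[3,13] min(16,17)*10=160 best=192 → l++
[4,13] min(10,17)*9=90 best=192 → l++
[5,13] min(8,17)*8=64 best=192 → l++
[6,13] min(14,17)*7=98 best=192 → l++

l=7, r=13, best area=192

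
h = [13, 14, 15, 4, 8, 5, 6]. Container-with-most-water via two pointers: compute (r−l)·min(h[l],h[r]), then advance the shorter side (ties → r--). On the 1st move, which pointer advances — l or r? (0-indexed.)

r

l=0 r=6: min(13,6)*6=36 best=36 *, r--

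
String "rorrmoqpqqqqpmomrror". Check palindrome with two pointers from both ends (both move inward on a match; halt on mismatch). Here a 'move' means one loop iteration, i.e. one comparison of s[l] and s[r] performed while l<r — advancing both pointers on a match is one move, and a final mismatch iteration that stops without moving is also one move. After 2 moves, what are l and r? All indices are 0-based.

l=2, r=17

l=0 r=19: 'r'=='r', l++,r--
l=1 r=18: 'o'=='o', l++,r--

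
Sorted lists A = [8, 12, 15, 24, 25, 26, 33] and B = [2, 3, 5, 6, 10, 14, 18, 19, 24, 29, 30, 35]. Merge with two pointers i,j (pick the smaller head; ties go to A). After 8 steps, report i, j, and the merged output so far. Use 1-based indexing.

i=3, j=7, merged so far=[2, 3, 5, 6, 8, 10, 12, 14]

[i=1,j=1] A[i]=8>B[j]=2 take 2 → j++
[i=1,j=2] A[i]=8>B[j]=3 take 3 → j++
[i=1,j=3] A[i]=8>B[j]=5 take 5 → j++
[i=1,j=4] A[i]=8>B[j]=6 take 6 → j++
[i=1,j=5] A[i]=8<=B[j]=10 take 8 → i++
[i=2,j=5] A[i]=12>B[j]=10 take 10 → j++
[i=2,j=6] A[i]=12<=B[j]=14 take 12 → i++
[i=3,j=6] A[i]=15>B[j]=14 take 14 → j++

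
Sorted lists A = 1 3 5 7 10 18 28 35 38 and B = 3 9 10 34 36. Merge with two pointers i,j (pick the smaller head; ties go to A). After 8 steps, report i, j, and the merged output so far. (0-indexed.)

i=0 j=0: A[i]=1<=B[j]=3 take 1, i++
i=1 j=0: A[i]=3<=B[j]=3 take 3, i++
i=2 j=0: A[i]=5>B[j]=3 take 3, j++
i=2 j=1: A[i]=5<=B[j]=9 take 5, i++
i=3 j=1: A[i]=7<=B[j]=9 take 7, i++
i=4 j=1: A[i]=10>B[j]=9 take 9, j++
i=4 j=2: A[i]=10<=B[j]=10 take 10, i++
i=5 j=2: A[i]=18>B[j]=10 take 10, j++

i=5, j=3, merged so far=[1, 3, 3, 5, 7, 9, 10, 10]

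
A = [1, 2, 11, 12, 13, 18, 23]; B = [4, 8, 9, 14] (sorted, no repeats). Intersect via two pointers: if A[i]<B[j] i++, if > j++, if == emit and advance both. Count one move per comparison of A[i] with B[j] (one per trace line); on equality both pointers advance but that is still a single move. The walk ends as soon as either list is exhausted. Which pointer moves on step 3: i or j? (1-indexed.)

[i=1,j=1] 1<4 → i++
[i=2,j=1] 2<4 → i++
[i=3,j=1] 11>4 → j++

j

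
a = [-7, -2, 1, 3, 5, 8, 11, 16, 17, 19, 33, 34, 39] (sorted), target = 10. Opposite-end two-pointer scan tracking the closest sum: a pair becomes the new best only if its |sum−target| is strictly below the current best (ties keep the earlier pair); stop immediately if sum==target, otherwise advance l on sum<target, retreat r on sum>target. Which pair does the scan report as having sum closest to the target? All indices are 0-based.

[0,12] -7+39=32 d=22 * → r--
[0,11] -7+34=27 d=17 * → r--
[0,10] -7+33=26 d=16 * → r--
[0,9] -7+19=12 d=2 * → r--
[0,8] -7+17=10 d=0 * → stop

pair (-7, 17) with sum 10 (|Δ|=0)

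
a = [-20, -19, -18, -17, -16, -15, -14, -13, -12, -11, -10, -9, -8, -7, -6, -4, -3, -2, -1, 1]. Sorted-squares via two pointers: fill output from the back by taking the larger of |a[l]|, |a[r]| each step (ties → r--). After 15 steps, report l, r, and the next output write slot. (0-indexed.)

l=15, r=19, next write slot=4

[0,19] |-20|>|1| out[19]=400 → l++
[1,19] |-19|>|1| out[18]=361 → l++
[2,19] |-18|>|1| out[17]=324 → l++
[3,19] |-17|>|1| out[16]=289 → l++
[4,19] |-16|>|1| out[15]=256 → l++
[5,19] |-15|>|1| out[14]=225 → l++
[6,19] |-14|>|1| out[13]=196 → l++
[7,19] |-13|>|1| out[12]=169 → l++
[8,19] |-12|>|1| out[11]=144 → l++
[9,19] |-11|>|1| out[10]=121 → l++
[10,19] |-10|>|1| out[9]=100 → l++
[11,19] |-9|>|1| out[8]=81 → l++
[12,19] |-8|>|1| out[7]=64 → l++
[13,19] |-7|>|1| out[6]=49 → l++
[14,19] |-6|>|1| out[5]=36 → l++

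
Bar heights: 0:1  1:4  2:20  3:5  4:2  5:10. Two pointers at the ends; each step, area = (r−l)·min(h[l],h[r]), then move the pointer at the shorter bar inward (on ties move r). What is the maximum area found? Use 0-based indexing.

l=0 r=5: min(1,10)*5=5 best=5 *, l++
l=1 r=5: min(4,10)*4=16 best=16 *, l++
l=2 r=5: min(20,10)*3=30 best=30 *, r--
l=2 r=4: min(20,2)*2=4 best=30, r--
l=2 r=3: min(20,5)*1=5 best=30, r--

max area = 30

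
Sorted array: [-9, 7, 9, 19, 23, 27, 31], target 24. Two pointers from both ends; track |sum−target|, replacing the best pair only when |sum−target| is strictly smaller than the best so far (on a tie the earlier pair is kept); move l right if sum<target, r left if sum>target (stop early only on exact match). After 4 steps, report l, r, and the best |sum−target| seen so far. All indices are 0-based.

l=1, r=3, best |Δ|=2

l=0 r=6: -9+31=22 d=2 *, l++
l=1 r=6: 7+31=38 d=14, r--
l=1 r=5: 7+27=34 d=10, r--
l=1 r=4: 7+23=30 d=6, r--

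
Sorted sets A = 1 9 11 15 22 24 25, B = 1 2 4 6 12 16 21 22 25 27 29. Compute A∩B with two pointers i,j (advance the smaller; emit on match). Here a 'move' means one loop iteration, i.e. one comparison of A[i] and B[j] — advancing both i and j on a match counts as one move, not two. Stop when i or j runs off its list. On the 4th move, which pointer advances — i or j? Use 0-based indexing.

i=0 j=0: 1==1 emit, i++,j++
i=1 j=1: 9>2, j++
i=1 j=2: 9>4, j++
i=1 j=3: 9>6, j++

j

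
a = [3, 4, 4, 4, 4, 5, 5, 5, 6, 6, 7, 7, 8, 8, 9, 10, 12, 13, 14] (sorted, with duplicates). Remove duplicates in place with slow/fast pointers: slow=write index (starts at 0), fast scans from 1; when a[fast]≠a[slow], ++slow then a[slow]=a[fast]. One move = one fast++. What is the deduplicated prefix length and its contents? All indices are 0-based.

(s=0,f=1) a[fast]=4≠a[slow]=3 write a[1]=4 → slow++,fast++
(s=1,f=2) a[fast]=4=a[slow] dup → fast++
(s=1,f=3) a[fast]=4=a[slow] dup → fast++
(s=1,f=4) a[fast]=4=a[slow] dup → fast++
(s=1,f=5) a[fast]=5≠a[slow]=4 write a[2]=5 → slow++,fast++
(s=2,f=6) a[fast]=5=a[slow] dup → fast++
(s=2,f=7) a[fast]=5=a[slow] dup → fast++
(s=2,f=8) a[fast]=6≠a[slow]=5 write a[3]=6 → slow++,fast++
(s=3,f=9) a[fast]=6=a[slow] dup → fast++
(s=3,f=10) a[fast]=7≠a[slow]=6 write a[4]=7 → slow++,fast++
(s=4,f=11) a[fast]=7=a[slow] dup → fast++
(s=4,f=12) a[fast]=8≠a[slow]=7 write a[5]=8 → slow++,fast++
(s=5,f=13) a[fast]=8=a[slow] dup → fast++
(s=5,f=14) a[fast]=9≠a[slow]=8 write a[6]=9 → slow++,fast++
(s=6,f=15) a[fast]=10≠a[slow]=9 write a[7]=10 → slow++,fast++
(s=7,f=16) a[fast]=12≠a[slow]=10 write a[8]=12 → slow++,fast++
(s=8,f=17) a[fast]=13≠a[slow]=12 write a[9]=13 → slow++,fast++
(s=9,f=18) a[fast]=14≠a[slow]=13 write a[10]=14 → slow++,fast++

length 11; prefix = [3, 4, 5, 6, 7, 8, 9, 10, 12, 13, 14]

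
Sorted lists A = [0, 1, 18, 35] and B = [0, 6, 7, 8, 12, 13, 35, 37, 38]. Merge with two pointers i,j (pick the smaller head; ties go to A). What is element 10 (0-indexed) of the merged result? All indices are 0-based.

i=0 j=0: A[i]=0<=B[j]=0 take 0, i++
i=1 j=0: A[i]=1>B[j]=0 take 0, j++
i=1 j=1: A[i]=1<=B[j]=6 take 1, i++
i=2 j=1: A[i]=18>B[j]=6 take 6, j++
i=2 j=2: A[i]=18>B[j]=7 take 7, j++
i=2 j=3: A[i]=18>B[j]=8 take 8, j++
i=2 j=4: A[i]=18>B[j]=12 take 12, j++
i=2 j=5: A[i]=18>B[j]=13 take 13, j++
i=2 j=6: A[i]=18<=B[j]=35 take 18, i++
i=3 j=6: A[i]=35<=B[j]=35 take 35, i++
i=4 j=6: A done, take B[j]=35, j++
i=4 j=7: A done, take B[j]=37, j++
i=4 j=8: A done, take B[j]=38, j++

merged[10] = 35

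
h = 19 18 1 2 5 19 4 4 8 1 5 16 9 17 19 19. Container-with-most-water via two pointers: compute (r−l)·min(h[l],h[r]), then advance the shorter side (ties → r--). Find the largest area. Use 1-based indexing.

l=1 r=16: min(19,19)*15=285 best=285 *, r--
l=1 r=15: min(19,19)*14=266 best=285, r--
l=1 r=14: min(19,17)*13=221 best=285, r--
l=1 r=13: min(19,9)*12=108 best=285, r--
l=1 r=12: min(19,16)*11=176 best=285, r--
l=1 r=11: min(19,5)*10=50 best=285, r--
l=1 r=10: min(19,1)*9=9 best=285, r--
l=1 r=9: min(19,8)*8=64 best=285, r--
l=1 r=8: min(19,4)*7=28 best=285, r--
l=1 r=7: min(19,4)*6=24 best=285, r--
l=1 r=6: min(19,19)*5=95 best=285, r--
l=1 r=5: min(19,5)*4=20 best=285, r--
l=1 r=4: min(19,2)*3=6 best=285, r--
l=1 r=3: min(19,1)*2=2 best=285, r--
l=1 r=2: min(19,18)*1=18 best=285, r--

max area = 285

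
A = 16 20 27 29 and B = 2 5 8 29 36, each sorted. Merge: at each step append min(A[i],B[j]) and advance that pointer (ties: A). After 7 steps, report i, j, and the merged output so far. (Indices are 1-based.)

i=5, j=4, merged so far=[2, 5, 8, 16, 20, 27, 29]

i=1 j=1: A[i]=16>B[j]=2 take 2, j++
i=1 j=2: A[i]=16>B[j]=5 take 5, j++
i=1 j=3: A[i]=16>B[j]=8 take 8, j++
i=1 j=4: A[i]=16<=B[j]=29 take 16, i++
i=2 j=4: A[i]=20<=B[j]=29 take 20, i++
i=3 j=4: A[i]=27<=B[j]=29 take 27, i++
i=4 j=4: A[i]=29<=B[j]=29 take 29, i++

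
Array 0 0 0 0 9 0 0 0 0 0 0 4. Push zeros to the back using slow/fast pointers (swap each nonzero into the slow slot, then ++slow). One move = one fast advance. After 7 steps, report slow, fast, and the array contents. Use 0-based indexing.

slow=1, fast=7, a=[9, 0, 0, 0, 0, 0, 0, 0, 0, 0, 0, 4]

(s=0,f=0) a[fast]=0 → fast++
(s=0,f=1) a[fast]=0 → fast++
(s=0,f=2) a[fast]=0 → fast++
(s=0,f=3) a[fast]=0 → fast++
(s=0,f=4) a[fast]=9≠0 swap→a[0]=9 → slow++,fast++
(s=1,f=5) a[fast]=0 → fast++
(s=1,f=6) a[fast]=0 → fast++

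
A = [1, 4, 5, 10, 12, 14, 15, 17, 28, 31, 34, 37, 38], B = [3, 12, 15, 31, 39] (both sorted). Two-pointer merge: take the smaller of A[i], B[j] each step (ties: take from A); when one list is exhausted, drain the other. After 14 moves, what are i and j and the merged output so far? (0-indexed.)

i=10, j=4, merged so far=[1, 3, 4, 5, 10, 12, 12, 14, 15, 15, 17, 28, 31, 31]

[i=0,j=0] A[i]=1<=B[j]=3 take 1 → i++
[i=1,j=0] A[i]=4>B[j]=3 take 3 → j++
[i=1,j=1] A[i]=4<=B[j]=12 take 4 → i++
[i=2,j=1] A[i]=5<=B[j]=12 take 5 → i++
[i=3,j=1] A[i]=10<=B[j]=12 take 10 → i++
[i=4,j=1] A[i]=12<=B[j]=12 take 12 → i++
[i=5,j=1] A[i]=14>B[j]=12 take 12 → j++
[i=5,j=2] A[i]=14<=B[j]=15 take 14 → i++
[i=6,j=2] A[i]=15<=B[j]=15 take 15 → i++
[i=7,j=2] A[i]=17>B[j]=15 take 15 → j++
[i=7,j=3] A[i]=17<=B[j]=31 take 17 → i++
[i=8,j=3] A[i]=28<=B[j]=31 take 28 → i++
[i=9,j=3] A[i]=31<=B[j]=31 take 31 → i++
[i=10,j=3] A[i]=34>B[j]=31 take 31 → j++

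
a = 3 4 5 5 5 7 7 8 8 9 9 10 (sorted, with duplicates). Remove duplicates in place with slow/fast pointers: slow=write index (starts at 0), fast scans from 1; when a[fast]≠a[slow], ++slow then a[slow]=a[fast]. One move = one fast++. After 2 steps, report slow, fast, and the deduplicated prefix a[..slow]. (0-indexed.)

(s=0,f=1) a[fast]=4≠a[slow]=3 write a[1]=4 → slow++,fast++
(s=1,f=2) a[fast]=5≠a[slow]=4 write a[2]=5 → slow++,fast++

slow=2, fast=3, prefix=[3, 4, 5]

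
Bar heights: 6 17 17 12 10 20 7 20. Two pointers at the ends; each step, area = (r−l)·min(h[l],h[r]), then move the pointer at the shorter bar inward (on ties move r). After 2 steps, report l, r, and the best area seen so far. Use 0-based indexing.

l=2, r=7, best area=102

l=0 r=7: min(6,20)*7=42 best=42 *, l++
l=1 r=7: min(17,20)*6=102 best=102 *, l++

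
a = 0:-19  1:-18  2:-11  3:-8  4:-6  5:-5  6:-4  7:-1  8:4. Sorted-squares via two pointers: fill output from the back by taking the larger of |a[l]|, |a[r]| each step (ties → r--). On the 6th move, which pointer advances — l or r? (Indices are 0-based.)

[0,8] |-19|>|4| out[8]=361 → l++
[1,8] |-18|>|4| out[7]=324 → l++
[2,8] |-11|>|4| out[6]=121 → l++
[3,8] |-8|>|4| out[5]=64 → l++
[4,8] |-6|>|4| out[4]=36 → l++
[5,8] |-5|>|4| out[3]=25 → l++

l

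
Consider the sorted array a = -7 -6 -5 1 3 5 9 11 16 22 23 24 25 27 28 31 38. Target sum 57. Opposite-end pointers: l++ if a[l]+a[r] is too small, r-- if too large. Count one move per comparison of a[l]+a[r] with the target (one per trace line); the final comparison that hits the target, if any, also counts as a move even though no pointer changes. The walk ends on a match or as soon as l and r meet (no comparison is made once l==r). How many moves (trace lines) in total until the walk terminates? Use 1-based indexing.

l=1 r=17: -7+38=31 <57, l++
l=2 r=17: -6+38=32 <57, l++
l=3 r=17: -5+38=33 <57, l++
l=4 r=17: 1+38=39 <57, l++
l=5 r=17: 3+38=41 <57, l++
l=6 r=17: 5+38=43 <57, l++
l=7 r=17: 9+38=47 <57, l++
l=8 r=17: 11+38=49 <57, l++
l=9 r=17: 16+38=54 <57, l++
l=10 r=17: 22+38=60 >57, r--
l=10 r=16: 22+31=53 <57, l++
l=11 r=16: 23+31=54 <57, l++
l=12 r=16: 24+31=55 <57, l++
l=13 r=16: 25+31=56 <57, l++
l=14 r=16: 27+31=58 >57, r--
l=14 r=15: 27+28=55 <57, l++

16 moves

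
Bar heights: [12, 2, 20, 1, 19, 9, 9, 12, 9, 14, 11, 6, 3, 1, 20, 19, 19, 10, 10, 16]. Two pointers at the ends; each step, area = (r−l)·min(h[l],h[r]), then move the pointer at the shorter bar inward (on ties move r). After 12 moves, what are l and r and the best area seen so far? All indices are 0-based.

[0,19] min(12,16)*19=228 best=228 * → l++
[1,19] min(2,16)*18=36 best=228 → l++
[2,19] min(20,16)*17=272 best=272 * → r--
[2,18] min(20,10)*16=160 best=272 → r--
[2,17] min(20,10)*15=150 best=272 → r--
[2,16] min(20,19)*14=266 best=272 → r--
[2,15] min(20,19)*13=247 best=272 → r--
[2,14] min(20,20)*12=240 best=272 → r--
[2,13] min(20,1)*11=11 best=272 → r--
[2,12] min(20,3)*10=30 best=272 → r--
[2,11] min(20,6)*9=54 best=272 → r--
[2,10] min(20,11)*8=88 best=272 → r--

l=2, r=9, best area=272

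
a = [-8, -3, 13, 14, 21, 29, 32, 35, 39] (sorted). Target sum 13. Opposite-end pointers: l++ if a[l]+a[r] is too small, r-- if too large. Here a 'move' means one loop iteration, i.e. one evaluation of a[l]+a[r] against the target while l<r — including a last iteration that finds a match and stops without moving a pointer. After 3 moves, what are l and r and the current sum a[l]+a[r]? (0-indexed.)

[0,8] -8+39=31 >13 → r--
[0,7] -8+35=27 >13 → r--
[0,6] -8+32=24 >13 → r--

l=0, r=5, sum=21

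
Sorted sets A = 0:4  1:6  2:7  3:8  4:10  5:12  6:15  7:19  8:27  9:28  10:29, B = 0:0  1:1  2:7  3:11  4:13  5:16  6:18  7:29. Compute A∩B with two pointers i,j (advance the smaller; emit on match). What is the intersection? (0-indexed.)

i=0 j=0: 4>0, j++
i=0 j=1: 4>1, j++
i=0 j=2: 4<7, i++
i=1 j=2: 6<7, i++
i=2 j=2: 7==7 emit, i++,j++
i=3 j=3: 8<11, i++
i=4 j=3: 10<11, i++
i=5 j=3: 12>11, j++
i=5 j=4: 12<13, i++
i=6 j=4: 15>13, j++
i=6 j=5: 15<16, i++
i=7 j=5: 19>16, j++
i=7 j=6: 19>18, j++
i=7 j=7: 19<29, i++
i=8 j=7: 27<29, i++
i=9 j=7: 28<29, i++
i=10 j=7: 29==29 emit, i++,j++

intersection = [7, 29]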